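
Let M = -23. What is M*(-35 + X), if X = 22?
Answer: 299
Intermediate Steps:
M*(-35 + X) = -23*(-35 + 22) = -23*(-13) = 299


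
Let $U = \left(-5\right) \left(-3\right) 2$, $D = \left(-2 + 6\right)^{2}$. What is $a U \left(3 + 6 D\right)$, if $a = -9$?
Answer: $-26730$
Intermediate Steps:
$D = 16$ ($D = 4^{2} = 16$)
$U = 30$ ($U = 15 \cdot 2 = 30$)
$a U \left(3 + 6 D\right) = \left(-9\right) 30 \left(3 + 6 \cdot 16\right) = - 270 \left(3 + 96\right) = \left(-270\right) 99 = -26730$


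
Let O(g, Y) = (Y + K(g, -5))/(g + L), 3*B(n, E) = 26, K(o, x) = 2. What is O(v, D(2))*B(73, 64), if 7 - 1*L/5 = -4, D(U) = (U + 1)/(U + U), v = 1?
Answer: 143/336 ≈ 0.42560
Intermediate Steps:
B(n, E) = 26/3 (B(n, E) = (⅓)*26 = 26/3)
D(U) = (1 + U)/(2*U) (D(U) = (1 + U)/((2*U)) = (1 + U)*(1/(2*U)) = (1 + U)/(2*U))
L = 55 (L = 35 - 5*(-4) = 35 + 20 = 55)
O(g, Y) = (2 + Y)/(55 + g) (O(g, Y) = (Y + 2)/(g + 55) = (2 + Y)/(55 + g))
O(v, D(2))*B(73, 64) = ((2 + (½)*(1 + 2)/2)/(55 + 1))*(26/3) = ((2 + (½)*(½)*3)/56)*(26/3) = ((2 + ¾)/56)*(26/3) = ((1/56)*(11/4))*(26/3) = (11/224)*(26/3) = 143/336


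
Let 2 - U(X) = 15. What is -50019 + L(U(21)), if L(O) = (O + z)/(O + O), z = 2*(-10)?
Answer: -1300461/26 ≈ -50018.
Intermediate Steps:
z = -20
U(X) = -13 (U(X) = 2 - 1*15 = 2 - 15 = -13)
L(O) = (-20 + O)/(2*O) (L(O) = (O - 20)/(O + O) = (-20 + O)/((2*O)) = (-20 + O)*(1/(2*O)) = (-20 + O)/(2*O))
-50019 + L(U(21)) = -50019 + (½)*(-20 - 13)/(-13) = -50019 + (½)*(-1/13)*(-33) = -50019 + 33/26 = -1300461/26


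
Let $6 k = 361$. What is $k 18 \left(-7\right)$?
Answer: $-7581$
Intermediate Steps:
$k = \frac{361}{6}$ ($k = \frac{1}{6} \cdot 361 = \frac{361}{6} \approx 60.167$)
$k 18 \left(-7\right) = \frac{361 \cdot 18 \left(-7\right)}{6} = \frac{361}{6} \left(-126\right) = -7581$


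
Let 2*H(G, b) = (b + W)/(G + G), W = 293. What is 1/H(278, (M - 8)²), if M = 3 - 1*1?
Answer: 1112/329 ≈ 3.3799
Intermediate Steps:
M = 2 (M = 3 - 1 = 2)
H(G, b) = (293 + b)/(4*G) (H(G, b) = ((b + 293)/(G + G))/2 = ((293 + b)/((2*G)))/2 = ((293 + b)*(1/(2*G)))/2 = ((293 + b)/(2*G))/2 = (293 + b)/(4*G))
1/H(278, (M - 8)²) = 1/((¼)*(293 + (2 - 8)²)/278) = 1/((¼)*(1/278)*(293 + (-6)²)) = 1/((¼)*(1/278)*(293 + 36)) = 1/((¼)*(1/278)*329) = 1/(329/1112) = 1112/329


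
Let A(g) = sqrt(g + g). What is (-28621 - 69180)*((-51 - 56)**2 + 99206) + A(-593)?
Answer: -10822169655 + I*sqrt(1186) ≈ -1.0822e+10 + 34.438*I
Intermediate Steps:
A(g) = sqrt(2)*sqrt(g) (A(g) = sqrt(2*g) = sqrt(2)*sqrt(g))
(-28621 - 69180)*((-51 - 56)**2 + 99206) + A(-593) = (-28621 - 69180)*((-51 - 56)**2 + 99206) + sqrt(2)*sqrt(-593) = -97801*((-107)**2 + 99206) + sqrt(2)*(I*sqrt(593)) = -97801*(11449 + 99206) + I*sqrt(1186) = -97801*110655 + I*sqrt(1186) = -10822169655 + I*sqrt(1186)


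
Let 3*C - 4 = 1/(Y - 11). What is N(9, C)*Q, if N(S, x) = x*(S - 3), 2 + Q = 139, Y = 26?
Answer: 16714/15 ≈ 1114.3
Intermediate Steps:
Q = 137 (Q = -2 + 139 = 137)
C = 61/45 (C = 4/3 + 1/(3*(26 - 11)) = 4/3 + (1/3)/15 = 4/3 + (1/3)*(1/15) = 4/3 + 1/45 = 61/45 ≈ 1.3556)
N(S, x) = x*(-3 + S)
N(9, C)*Q = (61*(-3 + 9)/45)*137 = ((61/45)*6)*137 = (122/15)*137 = 16714/15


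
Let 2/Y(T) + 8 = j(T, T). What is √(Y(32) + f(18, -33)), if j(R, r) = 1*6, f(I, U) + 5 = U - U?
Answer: I*√6 ≈ 2.4495*I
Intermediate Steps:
f(I, U) = -5 (f(I, U) = -5 + (U - U) = -5 + 0 = -5)
j(R, r) = 6
Y(T) = -1 (Y(T) = 2/(-8 + 6) = 2/(-2) = 2*(-½) = -1)
√(Y(32) + f(18, -33)) = √(-1 - 5) = √(-6) = I*√6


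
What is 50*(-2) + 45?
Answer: -55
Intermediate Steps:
50*(-2) + 45 = -100 + 45 = -55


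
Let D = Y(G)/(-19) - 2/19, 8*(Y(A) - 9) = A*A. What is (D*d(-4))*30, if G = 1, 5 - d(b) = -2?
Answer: -9345/76 ≈ -122.96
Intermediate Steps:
d(b) = 7 (d(b) = 5 - 1*(-2) = 5 + 2 = 7)
Y(A) = 9 + A²/8 (Y(A) = 9 + (A*A)/8 = 9 + A²/8)
D = -89/152 (D = (9 + (⅛)*1²)/(-19) - 2/19 = (9 + (⅛)*1)*(-1/19) - 2*1/19 = (9 + ⅛)*(-1/19) - 2/19 = (73/8)*(-1/19) - 2/19 = -73/152 - 2/19 = -89/152 ≈ -0.58553)
(D*d(-4))*30 = -89/152*7*30 = -623/152*30 = -9345/76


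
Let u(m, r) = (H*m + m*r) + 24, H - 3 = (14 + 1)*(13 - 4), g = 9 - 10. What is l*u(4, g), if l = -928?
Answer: -530816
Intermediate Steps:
g = -1
H = 138 (H = 3 + (14 + 1)*(13 - 4) = 3 + 15*9 = 3 + 135 = 138)
u(m, r) = 24 + 138*m + m*r (u(m, r) = (138*m + m*r) + 24 = 24 + 138*m + m*r)
l*u(4, g) = -928*(24 + 138*4 + 4*(-1)) = -928*(24 + 552 - 4) = -928*572 = -530816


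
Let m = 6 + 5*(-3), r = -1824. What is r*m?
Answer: 16416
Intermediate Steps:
m = -9 (m = 6 - 15 = -9)
r*m = -1824*(-9) = 16416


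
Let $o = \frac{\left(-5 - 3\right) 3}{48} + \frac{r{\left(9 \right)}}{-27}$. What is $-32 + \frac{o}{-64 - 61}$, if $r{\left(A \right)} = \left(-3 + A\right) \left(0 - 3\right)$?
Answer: $- \frac{24001}{750} \approx -32.001$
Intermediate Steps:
$r{\left(A \right)} = 9 - 3 A$ ($r{\left(A \right)} = \left(-3 + A\right) \left(-3\right) = 9 - 3 A$)
$o = \frac{1}{6}$ ($o = \frac{\left(-5 - 3\right) 3}{48} + \frac{9 - 27}{-27} = \left(-8\right) 3 \cdot \frac{1}{48} + \left(9 - 27\right) \left(- \frac{1}{27}\right) = \left(-24\right) \frac{1}{48} - - \frac{2}{3} = - \frac{1}{2} + \frac{2}{3} = \frac{1}{6} \approx 0.16667$)
$-32 + \frac{o}{-64 - 61} = -32 + \frac{1}{-64 - 61} \cdot \frac{1}{6} = -32 + \frac{1}{-125} \cdot \frac{1}{6} = -32 - \frac{1}{750} = - \frac{24001}{750}$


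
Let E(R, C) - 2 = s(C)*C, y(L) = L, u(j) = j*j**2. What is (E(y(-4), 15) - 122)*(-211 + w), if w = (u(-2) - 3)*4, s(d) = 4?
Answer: 15300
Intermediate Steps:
u(j) = j**3
w = -44 (w = ((-2)**3 - 3)*4 = (-8 - 3)*4 = -11*4 = -44)
E(R, C) = 2 + 4*C
(E(y(-4), 15) - 122)*(-211 + w) = ((2 + 4*15) - 122)*(-211 - 44) = ((2 + 60) - 122)*(-255) = (62 - 122)*(-255) = -60*(-255) = 15300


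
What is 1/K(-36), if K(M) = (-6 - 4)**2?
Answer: 1/100 ≈ 0.010000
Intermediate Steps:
K(M) = 100 (K(M) = (-10)**2 = 100)
1/K(-36) = 1/100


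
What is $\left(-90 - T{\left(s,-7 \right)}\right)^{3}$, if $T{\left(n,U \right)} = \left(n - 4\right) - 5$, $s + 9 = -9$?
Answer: $-250047$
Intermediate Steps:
$s = -18$ ($s = -9 - 9 = -18$)
$T{\left(n,U \right)} = -9 + n$ ($T{\left(n,U \right)} = \left(-4 + n\right) - 5 = -9 + n$)
$\left(-90 - T{\left(s,-7 \right)}\right)^{3} = \left(-90 - \left(-9 - 18\right)\right)^{3} = \left(-90 - -27\right)^{3} = \left(-90 + 27\right)^{3} = \left(-63\right)^{3} = -250047$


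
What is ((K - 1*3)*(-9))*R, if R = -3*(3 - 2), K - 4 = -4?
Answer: -81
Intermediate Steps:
K = 0 (K = 4 - 4 = 0)
R = -3 (R = -3*1 = -3)
((K - 1*3)*(-9))*R = ((0 - 1*3)*(-9))*(-3) = ((0 - 3)*(-9))*(-3) = -3*(-9)*(-3) = 27*(-3) = -81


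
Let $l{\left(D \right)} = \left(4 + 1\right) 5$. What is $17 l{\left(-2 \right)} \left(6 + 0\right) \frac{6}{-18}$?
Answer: $-850$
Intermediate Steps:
$l{\left(D \right)} = 25$ ($l{\left(D \right)} = 5 \cdot 5 = 25$)
$17 l{\left(-2 \right)} \left(6 + 0\right) \frac{6}{-18} = 17 \cdot 25 \left(6 + 0\right) \frac{6}{-18} = 17 \cdot 25 \cdot 6 \cdot 6 \left(- \frac{1}{18}\right) = 17 \cdot 150 \left(- \frac{1}{3}\right) = 2550 \left(- \frac{1}{3}\right) = -850$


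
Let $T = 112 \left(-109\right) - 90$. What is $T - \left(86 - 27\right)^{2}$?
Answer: $-15779$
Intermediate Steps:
$T = -12298$ ($T = -12208 - 90 = -12298$)
$T - \left(86 - 27\right)^{2} = -12298 - \left(86 - 27\right)^{2} = -12298 - 59^{2} = -12298 - 3481 = -15779$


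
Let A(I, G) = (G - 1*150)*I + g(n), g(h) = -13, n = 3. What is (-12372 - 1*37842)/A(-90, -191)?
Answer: -50214/30677 ≈ -1.6369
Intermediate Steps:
A(I, G) = -13 + I*(-150 + G) (A(I, G) = (G - 1*150)*I - 13 = (G - 150)*I - 13 = (-150 + G)*I - 13 = I*(-150 + G) - 13 = -13 + I*(-150 + G))
(-12372 - 1*37842)/A(-90, -191) = (-12372 - 1*37842)/(-13 - 150*(-90) - 191*(-90)) = (-12372 - 37842)/(-13 + 13500 + 17190) = -50214/30677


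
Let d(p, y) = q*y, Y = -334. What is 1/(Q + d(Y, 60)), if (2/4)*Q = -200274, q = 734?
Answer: -1/356508 ≈ -2.8050e-6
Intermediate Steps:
d(p, y) = 734*y
Q = -400548 (Q = 2*(-200274) = -400548)
1/(Q + d(Y, 60)) = 1/(-400548 + 734*60) = 1/(-400548 + 44040) = 1/(-356508) = -1/356508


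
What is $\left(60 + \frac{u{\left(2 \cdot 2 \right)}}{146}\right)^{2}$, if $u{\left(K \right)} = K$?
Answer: $\frac{19201924}{5329} \approx 3603.3$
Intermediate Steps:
$\left(60 + \frac{u{\left(2 \cdot 2 \right)}}{146}\right)^{2} = \left(60 + \frac{2 \cdot 2}{146}\right)^{2} = \left(60 + 4 \cdot \frac{1}{146}\right)^{2} = \left(60 + \frac{2}{73}\right)^{2} = \left(\frac{4382}{73}\right)^{2} = \frac{19201924}{5329}$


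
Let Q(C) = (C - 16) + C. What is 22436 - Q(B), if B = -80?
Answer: 22612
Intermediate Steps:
Q(C) = -16 + 2*C (Q(C) = (-16 + C) + C = -16 + 2*C)
22436 - Q(B) = 22436 - (-16 + 2*(-80)) = 22436 - (-16 - 160) = 22436 - 1*(-176) = 22436 + 176 = 22612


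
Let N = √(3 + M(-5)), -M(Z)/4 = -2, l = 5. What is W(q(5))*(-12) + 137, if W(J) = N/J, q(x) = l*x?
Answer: 137 - 12*√11/25 ≈ 135.41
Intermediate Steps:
M(Z) = 8 (M(Z) = -4*(-2) = 8)
q(x) = 5*x
N = √11 (N = √(3 + 8) = √11 ≈ 3.3166)
W(J) = √11/J
W(q(5))*(-12) + 137 = (√11/((5*5)))*(-12) + 137 = (√11/25)*(-12) + 137 = -12*√11/25 + 137 = 137 - 12*√11/25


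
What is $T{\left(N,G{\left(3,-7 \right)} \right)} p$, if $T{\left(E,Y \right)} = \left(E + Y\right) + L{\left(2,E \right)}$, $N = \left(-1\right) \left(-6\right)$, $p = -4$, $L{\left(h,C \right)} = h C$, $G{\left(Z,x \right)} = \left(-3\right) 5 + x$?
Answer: $16$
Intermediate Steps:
$G{\left(Z,x \right)} = -15 + x$
$L{\left(h,C \right)} = C h$
$N = 6$
$T{\left(E,Y \right)} = Y + 3 E$ ($T{\left(E,Y \right)} = \left(E + Y\right) + E 2 = \left(E + Y\right) + 2 E = Y + 3 E$)
$T{\left(N,G{\left(3,-7 \right)} \right)} p = \left(\left(-15 - 7\right) + 3 \cdot 6\right) \left(-4\right) = \left(-22 + 18\right) \left(-4\right) = \left(-4\right) \left(-4\right) = 16$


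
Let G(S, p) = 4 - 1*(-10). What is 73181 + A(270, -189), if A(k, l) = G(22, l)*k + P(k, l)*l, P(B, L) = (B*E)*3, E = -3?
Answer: 536231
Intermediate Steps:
G(S, p) = 14 (G(S, p) = 4 + 10 = 14)
P(B, L) = -9*B (P(B, L) = (B*(-3))*3 = -3*B*3 = -9*B)
A(k, l) = 14*k - 9*k*l (A(k, l) = 14*k + (-9*k)*l = 14*k - 9*k*l)
73181 + A(270, -189) = 73181 + 270*(14 - 9*(-189)) = 73181 + 270*(14 + 1701) = 73181 + 270*1715 = 73181 + 463050 = 536231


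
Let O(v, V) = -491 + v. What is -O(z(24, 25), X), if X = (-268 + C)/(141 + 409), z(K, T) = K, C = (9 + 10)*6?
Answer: 467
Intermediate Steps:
C = 114 (C = 19*6 = 114)
X = -7/25 (X = (-268 + 114)/(141 + 409) = -154/550 = -154*1/550 = -7/25 ≈ -0.28000)
-O(z(24, 25), X) = -(-491 + 24) = -1*(-467) = 467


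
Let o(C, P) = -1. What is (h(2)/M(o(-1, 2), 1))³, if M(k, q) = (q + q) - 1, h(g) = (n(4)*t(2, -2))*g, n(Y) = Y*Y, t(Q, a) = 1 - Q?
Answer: -32768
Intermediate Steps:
n(Y) = Y²
h(g) = -16*g (h(g) = (4²*(1 - 1*2))*g = (16*(1 - 2))*g = (16*(-1))*g = -16*g)
M(k, q) = -1 + 2*q (M(k, q) = 2*q - 1 = -1 + 2*q)
(h(2)/M(o(-1, 2), 1))³ = ((-16*2)/(-1 + 2*1))³ = (-32/(-1 + 2))³ = (-32/1)³ = (-32*1)³ = (-32)³ = -32768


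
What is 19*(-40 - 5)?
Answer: -855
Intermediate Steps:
19*(-40 - 5) = 19*(-45) = -855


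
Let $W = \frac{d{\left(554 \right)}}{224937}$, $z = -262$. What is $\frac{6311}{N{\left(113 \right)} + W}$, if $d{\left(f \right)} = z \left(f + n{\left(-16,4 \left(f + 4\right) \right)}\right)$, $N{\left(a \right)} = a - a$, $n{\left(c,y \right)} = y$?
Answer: $- \frac{1419577407}{729932} \approx -1944.8$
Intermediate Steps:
$N{\left(a \right)} = 0$
$d{\left(f \right)} = -4192 - 1310 f$ ($d{\left(f \right)} = - 262 \left(f + 4 \left(f + 4\right)\right) = - 262 \left(f + 4 \left(4 + f\right)\right) = - 262 \left(f + \left(16 + 4 f\right)\right) = - 262 \left(16 + 5 f\right) = -4192 - 1310 f$)
$W = - \frac{729932}{224937}$ ($W = \frac{-4192 - 725740}{224937} = \left(-4192 - 725740\right) \frac{1}{224937} = \left(-729932\right) \frac{1}{224937} = - \frac{729932}{224937} \approx -3.2451$)
$\frac{6311}{N{\left(113 \right)} + W} = \frac{6311}{0 - \frac{729932}{224937}} = \frac{6311}{- \frac{729932}{224937}} = 6311 \left(- \frac{224937}{729932}\right) = - \frac{1419577407}{729932}$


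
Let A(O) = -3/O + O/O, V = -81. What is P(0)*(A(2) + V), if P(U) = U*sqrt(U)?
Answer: 0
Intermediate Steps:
A(O) = 1 - 3/O (A(O) = -3/O + 1 = 1 - 3/O)
P(U) = U**(3/2)
P(0)*(A(2) + V) = 0**(3/2)*((-3 + 2)/2 - 81) = 0*((1/2)*(-1) - 81) = 0*(-1/2 - 81) = 0*(-163/2) = 0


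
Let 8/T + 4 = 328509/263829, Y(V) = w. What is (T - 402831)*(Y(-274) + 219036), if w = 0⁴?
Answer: -21376635981191988/242269 ≈ -8.8235e+10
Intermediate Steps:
w = 0
Y(V) = 0
T = -703544/242269 (T = 8/(-4 + 328509/263829) = 8/(-4 + 328509*(1/263829)) = 8/(-4 + 109503/87943) = 8/(-242269/87943) = 8*(-87943/242269) = -703544/242269 ≈ -2.9040)
(T - 402831)*(Y(-274) + 219036) = (-703544/242269 - 402831)*(0 + 219036) = -97594167083/242269*219036 = -21376635981191988/242269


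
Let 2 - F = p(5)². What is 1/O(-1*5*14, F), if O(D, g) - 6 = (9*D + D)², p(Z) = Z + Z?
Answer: 1/490006 ≈ 2.0408e-6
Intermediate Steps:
p(Z) = 2*Z
F = -98 (F = 2 - (2*5)² = 2 - 1*10² = 2 - 1*100 = 2 - 100 = -98)
O(D, g) = 6 + 100*D² (O(D, g) = 6 + (9*D + D)² = 6 + (10*D)² = 6 + 100*D²)
1/O(-1*5*14, F) = 1/(6 + 100*(-1*5*14)²) = 1/(6 + 100*(-5*14)²) = 1/(6 + 100*(-70)²) = 1/(6 + 100*4900) = 1/(6 + 490000) = 1/490006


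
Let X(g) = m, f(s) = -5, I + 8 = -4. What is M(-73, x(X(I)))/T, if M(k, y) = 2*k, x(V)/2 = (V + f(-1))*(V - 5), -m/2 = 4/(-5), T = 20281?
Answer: -146/20281 ≈ -0.0071989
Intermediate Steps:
I = -12 (I = -8 - 4 = -12)
m = 8/5 (m = -8/(-5) = -8*(-1)/5 = -2*(-⅘) = 8/5 ≈ 1.6000)
X(g) = 8/5
x(V) = 2*(-5 + V)² (x(V) = 2*((V - 5)*(V - 5)) = 2*((-5 + V)*(-5 + V)) = 2*(-5 + V)²)
M(-73, x(X(I)))/T = (2*(-73))/20281 = -146*1/20281 = -146/20281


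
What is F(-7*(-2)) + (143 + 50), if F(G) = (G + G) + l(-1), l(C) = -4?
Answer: 217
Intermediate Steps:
F(G) = -4 + 2*G (F(G) = (G + G) - 4 = 2*G - 4 = -4 + 2*G)
F(-7*(-2)) + (143 + 50) = (-4 + 2*(-7*(-2))) + (143 + 50) = (-4 + 2*14) + 193 = (-4 + 28) + 193 = 24 + 193 = 217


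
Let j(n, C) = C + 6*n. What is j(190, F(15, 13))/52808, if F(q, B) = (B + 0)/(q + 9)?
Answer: 27373/1267392 ≈ 0.021598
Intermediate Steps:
F(q, B) = B/(9 + q)
j(190, F(15, 13))/52808 = (13/(9 + 15) + 6*190)/52808 = (13/24 + 1140)*(1/52808) = (27373/24)*(1/52808) = 27373/1267392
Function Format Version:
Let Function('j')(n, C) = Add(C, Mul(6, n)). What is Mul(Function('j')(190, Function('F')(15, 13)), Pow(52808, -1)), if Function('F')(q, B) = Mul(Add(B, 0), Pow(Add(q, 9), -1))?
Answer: Rational(27373, 1267392) ≈ 0.021598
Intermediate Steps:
Function('F')(q, B) = Mul(B, Pow(Add(9, q), -1))
Mul(Function('j')(190, Function('F')(15, 13)), Pow(52808, -1)) = Mul(Add(Mul(13, Pow(Add(9, 15), -1)), Mul(6, 190)), Pow(52808, -1)) = Mul(Add(Mul(13, Pow(24, -1)), 1140), Rational(1, 52808)) = Mul(Add(Mul(13, Rational(1, 24)), 1140), Rational(1, 52808)) = Mul(Add(Rational(13, 24), 1140), Rational(1, 52808)) = Mul(Rational(27373, 24), Rational(1, 52808)) = Rational(27373, 1267392)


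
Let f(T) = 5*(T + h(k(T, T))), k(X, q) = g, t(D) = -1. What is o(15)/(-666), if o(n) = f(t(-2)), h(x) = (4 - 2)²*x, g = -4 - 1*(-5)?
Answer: -5/222 ≈ -0.022523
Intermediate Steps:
g = 1 (g = -4 + 5 = 1)
k(X, q) = 1
h(x) = 4*x (h(x) = 2²*x = 4*x)
f(T) = 20 + 5*T (f(T) = 5*(T + 4*1) = 5*(T + 4) = 5*(4 + T) = 20 + 5*T)
o(n) = 15 (o(n) = 20 + 5*(-1) = 20 - 5 = 15)
o(15)/(-666) = 15/(-666) = 15*(-1/666) = -5/222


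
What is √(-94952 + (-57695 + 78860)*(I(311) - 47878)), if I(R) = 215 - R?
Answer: I*√1015464662 ≈ 31866.0*I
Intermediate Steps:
√(-94952 + (-57695 + 78860)*(I(311) - 47878)) = √(-94952 + (-57695 + 78860)*((215 - 1*311) - 47878)) = √(-94952 + 21165*((215 - 311) - 47878)) = √(-94952 + 21165*(-96 - 47878)) = √(-94952 + 21165*(-47974)) = √(-94952 - 1015369710) = √(-1015464662) = I*√1015464662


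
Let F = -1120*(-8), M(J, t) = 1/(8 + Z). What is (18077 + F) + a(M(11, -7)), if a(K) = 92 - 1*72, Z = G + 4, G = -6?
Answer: 27057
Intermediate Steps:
Z = -2 (Z = -6 + 4 = -2)
M(J, t) = ⅙ (M(J, t) = 1/(8 - 2) = 1/6 = ⅙)
a(K) = 20 (a(K) = 92 - 72 = 20)
F = 8960
(18077 + F) + a(M(11, -7)) = (18077 + 8960) + 20 = 27037 + 20 = 27057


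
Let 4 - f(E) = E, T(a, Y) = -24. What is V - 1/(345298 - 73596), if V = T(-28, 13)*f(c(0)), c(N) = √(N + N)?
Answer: -26083393/271702 ≈ -96.000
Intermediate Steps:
c(N) = √2*√N (c(N) = √(2*N) = √2*√N)
f(E) = 4 - E
V = -96 (V = -24*(4 - √2*√0) = -24*(4 - √2*0) = -24*(4 - 1*0) = -24*(4 + 0) = -24*4 = -96)
V - 1/(345298 - 73596) = -96 - 1/(345298 - 73596) = -96 - 1/271702 = -26083393/271702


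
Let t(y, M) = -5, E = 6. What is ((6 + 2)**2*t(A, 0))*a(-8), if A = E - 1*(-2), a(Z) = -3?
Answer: 960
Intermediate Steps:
A = 8 (A = 6 - 1*(-2) = 6 + 2 = 8)
((6 + 2)**2*t(A, 0))*a(-8) = ((6 + 2)**2*(-5))*(-3) = (8**2*(-5))*(-3) = (64*(-5))*(-3) = -320*(-3) = 960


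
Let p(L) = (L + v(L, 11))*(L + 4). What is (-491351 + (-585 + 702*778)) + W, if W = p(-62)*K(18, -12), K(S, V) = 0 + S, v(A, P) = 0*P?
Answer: 118948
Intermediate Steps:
v(A, P) = 0
p(L) = L*(4 + L) (p(L) = (L + 0)*(L + 4) = L*(4 + L))
K(S, V) = S
W = 64728 (W = -62*(4 - 62)*18 = -62*(-58)*18 = 3596*18 = 64728)
(-491351 + (-585 + 702*778)) + W = (-491351 + (-585 + 702*778)) + 64728 = (-491351 + (-585 + 546156)) + 64728 = (-491351 + 545571) + 64728 = 54220 + 64728 = 118948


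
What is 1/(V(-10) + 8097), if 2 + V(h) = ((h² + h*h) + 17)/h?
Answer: 10/80733 ≈ 0.00012386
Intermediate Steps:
V(h) = -2 + (17 + 2*h²)/h (V(h) = -2 + ((h² + h*h) + 17)/h = -2 + ((h² + h²) + 17)/h = -2 + (2*h² + 17)/h = -2 + (17 + 2*h²)/h)
1/(V(-10) + 8097) = 1/((-2 + 2*(-10) + 17/(-10)) + 8097) = 1/((-2 - 20 + 17*(-⅒)) + 8097) = 1/((-2 - 20 - 17/10) + 8097) = 1/(-237/10 + 8097) = 1/(80733/10) = 10/80733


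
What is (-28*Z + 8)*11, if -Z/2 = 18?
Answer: 11176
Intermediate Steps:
Z = -36 (Z = -2*18 = -36)
(-28*Z + 8)*11 = (-28*(-36) + 8)*11 = (1008 + 8)*11 = 1016*11 = 11176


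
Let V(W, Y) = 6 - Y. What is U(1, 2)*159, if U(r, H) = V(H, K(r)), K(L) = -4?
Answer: 1590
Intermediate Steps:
U(r, H) = 10 (U(r, H) = 6 - 1*(-4) = 6 + 4 = 10)
U(1, 2)*159 = 10*159 = 1590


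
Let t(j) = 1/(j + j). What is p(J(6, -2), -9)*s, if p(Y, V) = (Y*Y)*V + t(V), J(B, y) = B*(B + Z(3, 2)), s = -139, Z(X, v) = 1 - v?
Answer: 20266339/18 ≈ 1.1259e+6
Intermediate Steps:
J(B, y) = B*(-1 + B) (J(B, y) = B*(B + (1 - 1*2)) = B*(B + (1 - 2)) = B*(B - 1) = B*(-1 + B))
t(j) = 1/(2*j)
p(Y, V) = 1/(2*V) + V*Y**2 (p(Y, V) = (Y*Y)*V + 1/(2*V) = Y**2*V + 1/(2*V) = V*Y**2 + 1/(2*V) = 1/(2*V) + V*Y**2)
p(J(6, -2), -9)*s = ((1/2)/(-9) - 9*36*(-1 + 6)**2)*(-139) = ((1/2)*(-1/9) - 9*(6*5)**2)*(-139) = (-1/18 - 9*30**2)*(-139) = (-1/18 - 9*900)*(-139) = (-1/18 - 8100)*(-139) = -145801/18*(-139) = 20266339/18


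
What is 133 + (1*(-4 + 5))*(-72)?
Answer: 61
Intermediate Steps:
133 + (1*(-4 + 5))*(-72) = 133 + (1*1)*(-72) = 133 + 1*(-72) = 133 - 72 = 61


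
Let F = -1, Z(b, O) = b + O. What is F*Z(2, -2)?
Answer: 0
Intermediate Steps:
Z(b, O) = O + b
F*Z(2, -2) = -(-2 + 2) = -1*0 = 0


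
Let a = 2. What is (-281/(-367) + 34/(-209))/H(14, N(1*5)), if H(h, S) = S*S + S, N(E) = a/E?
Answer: 1156275/1073842 ≈ 1.0768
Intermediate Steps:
N(E) = 2/E
H(h, S) = S + S² (H(h, S) = S² + S = S + S²)
(-281/(-367) + 34/(-209))/H(14, N(1*5)) = (-281/(-367) + 34/(-209))/(((2/((1*5)))*(1 + 2/((1*5))))) = (-281*(-1/367) + 34*(-1/209))/(((2/5)*(1 + 2/5))) = (281/367 - 34/209)/(((2*(⅕))*(1 + 2*(⅕)))) = 46251/(76703*((2*(1 + ⅖)/5))) = 46251/(76703*(((⅖)*(7/5)))) = 46251/(76703*(14/25)) = (46251/76703)*(25/14) = 1156275/1073842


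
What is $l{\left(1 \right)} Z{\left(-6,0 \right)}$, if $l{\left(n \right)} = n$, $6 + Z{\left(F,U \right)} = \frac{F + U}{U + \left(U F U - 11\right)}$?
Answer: $- \frac{60}{11} \approx -5.4545$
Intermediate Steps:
$Z{\left(F,U \right)} = -6 + \frac{F + U}{-11 + U + F U^{2}}$ ($Z{\left(F,U \right)} = -6 + \frac{F + U}{U + \left(U F U - 11\right)} = -6 + \frac{F + U}{U + \left(F U U - 11\right)} = -6 + \frac{F + U}{U + \left(F U^{2} - 11\right)} = -6 + \frac{F + U}{U + \left(-11 + F U^{2}\right)} = -6 + \frac{F + U}{-11 + U + F U^{2}}$)
$l{\left(1 \right)} Z{\left(-6,0 \right)} = 1 \frac{66 - 6 - 0 - - 36 \cdot 0^{2}}{-11 + 0 - 6 \cdot 0^{2}} = 1 \frac{66 - 6 + 0 - \left(-36\right) 0}{-11 + 0 - 0} = 1 \frac{66 - 6 + 0 + 0}{-11 + 0 + 0} = 1 \frac{1}{-11} \cdot 60 = 1 \left(\left(- \frac{1}{11}\right) 60\right) = 1 \left(- \frac{60}{11}\right) = - \frac{60}{11}$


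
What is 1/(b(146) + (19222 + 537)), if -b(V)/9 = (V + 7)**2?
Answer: -1/190922 ≈ -5.2377e-6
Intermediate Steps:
b(V) = -9*(7 + V)**2 (b(V) = -9*(V + 7)**2 = -9*(7 + V)**2)
1/(b(146) + (19222 + 537)) = 1/(-9*(7 + 146)**2 + (19222 + 537)) = 1/(-9*153**2 + 19759) = 1/(-9*23409 + 19759) = 1/(-210681 + 19759) = 1/(-190922) = -1/190922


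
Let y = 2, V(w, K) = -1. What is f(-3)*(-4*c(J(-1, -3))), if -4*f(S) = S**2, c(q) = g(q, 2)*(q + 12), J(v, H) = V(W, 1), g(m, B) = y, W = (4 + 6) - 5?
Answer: 198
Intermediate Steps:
W = 5 (W = 10 - 5 = 5)
g(m, B) = 2
J(v, H) = -1
c(q) = 24 + 2*q (c(q) = 2*(q + 12) = 2*(12 + q) = 24 + 2*q)
f(S) = -S**2/4
f(-3)*(-4*c(J(-1, -3))) = (-1/4*(-3)**2)*(-4*(24 + 2*(-1))) = (-1/4*9)*(-4*(24 - 2)) = -(-9)*22 = -9/4*(-88) = 198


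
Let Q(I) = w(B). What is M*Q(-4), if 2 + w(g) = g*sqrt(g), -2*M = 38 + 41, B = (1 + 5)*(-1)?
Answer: 79 + 237*I*sqrt(6) ≈ 79.0 + 580.53*I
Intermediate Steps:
B = -6 (B = 6*(-1) = -6)
M = -79/2 (M = -(38 + 41)/2 = -1/2*79 = -79/2 ≈ -39.500)
w(g) = -2 + g**(3/2) (w(g) = -2 + g*sqrt(g) = -2 + g**(3/2))
Q(I) = -2 - 6*I*sqrt(6) (Q(I) = -2 + (-6)**(3/2) = -2 - 6*I*sqrt(6))
M*Q(-4) = -79*(-2 - 6*I*sqrt(6))/2 = 79 + 237*I*sqrt(6)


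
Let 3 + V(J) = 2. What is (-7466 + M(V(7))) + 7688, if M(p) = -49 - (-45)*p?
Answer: 128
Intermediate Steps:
V(J) = -1 (V(J) = -3 + 2 = -1)
M(p) = -49 + 45*p
(-7466 + M(V(7))) + 7688 = (-7466 + (-49 + 45*(-1))) + 7688 = (-7466 + (-49 - 45)) + 7688 = (-7466 - 94) + 7688 = -7560 + 7688 = 128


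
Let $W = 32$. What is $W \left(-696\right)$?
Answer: $-22272$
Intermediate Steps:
$W \left(-696\right) = 32 \left(-696\right) = -22272$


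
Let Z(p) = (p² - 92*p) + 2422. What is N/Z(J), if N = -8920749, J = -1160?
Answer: -2973583/484914 ≈ -6.1322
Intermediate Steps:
Z(p) = 2422 + p² - 92*p
N/Z(J) = -8920749/(2422 + (-1160)² - 92*(-1160)) = -8920749/(2422 + 1345600 + 106720) = -8920749/1454742 = -8920749*1/1454742 = -2973583/484914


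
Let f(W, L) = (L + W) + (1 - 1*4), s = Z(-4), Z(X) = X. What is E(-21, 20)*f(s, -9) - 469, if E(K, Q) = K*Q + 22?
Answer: 5899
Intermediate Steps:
E(K, Q) = 22 + K*Q
s = -4
f(W, L) = -3 + L + W (f(W, L) = (L + W) + (1 - 4) = (L + W) - 3 = -3 + L + W)
E(-21, 20)*f(s, -9) - 469 = (22 - 21*20)*(-3 - 9 - 4) - 469 = (22 - 420)*(-16) - 469 = -398*(-16) - 469 = 6368 - 469 = 5899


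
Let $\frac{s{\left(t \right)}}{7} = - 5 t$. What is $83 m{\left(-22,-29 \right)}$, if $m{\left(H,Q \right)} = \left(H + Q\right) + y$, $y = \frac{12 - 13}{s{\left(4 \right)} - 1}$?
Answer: $- \frac{596770}{141} \approx -4232.4$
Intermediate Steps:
$s{\left(t \right)} = - 35 t$ ($s{\left(t \right)} = 7 \left(- 5 t\right) = - 35 t$)
$y = \frac{1}{141}$ ($y = \frac{12 - 13}{\left(-35\right) 4 - 1} = - \frac{1}{-140 - 1} = - \frac{1}{-141} = \left(-1\right) \left(- \frac{1}{141}\right) = \frac{1}{141} \approx 0.0070922$)
$m{\left(H,Q \right)} = \frac{1}{141} + H + Q$ ($m{\left(H,Q \right)} = \left(H + Q\right) + \frac{1}{141} = \frac{1}{141} + H + Q$)
$83 m{\left(-22,-29 \right)} = 83 \left(\frac{1}{141} - 22 - 29\right) = 83 \left(- \frac{7190}{141}\right) = - \frac{596770}{141}$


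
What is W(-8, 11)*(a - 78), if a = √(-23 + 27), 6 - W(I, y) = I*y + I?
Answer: -7752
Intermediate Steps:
W(I, y) = 6 - I - I*y (W(I, y) = 6 - (I*y + I) = 6 - (I + I*y) = 6 + (-I - I*y) = 6 - I - I*y)
a = 2 (a = √4 = 2)
W(-8, 11)*(a - 78) = (6 - 1*(-8) - 1*(-8)*11)*(2 - 78) = (6 + 8 + 88)*(-76) = 102*(-76) = -7752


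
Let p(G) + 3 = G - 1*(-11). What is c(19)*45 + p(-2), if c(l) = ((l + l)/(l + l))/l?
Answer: 159/19 ≈ 8.3684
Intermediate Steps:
p(G) = 8 + G (p(G) = -3 + (G - 1*(-11)) = -3 + (G + 11) = -3 + (11 + G) = 8 + G)
c(l) = 1/l (c(l) = ((2*l)/((2*l)))/l = ((2*l)*(1/(2*l)))/l = 1/l)
c(19)*45 + p(-2) = 45/19 + (8 - 2) = (1/19)*45 + 6 = 45/19 + 6 = 159/19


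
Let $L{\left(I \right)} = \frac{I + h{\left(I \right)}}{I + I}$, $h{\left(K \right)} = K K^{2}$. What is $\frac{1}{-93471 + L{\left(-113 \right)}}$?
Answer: $- \frac{1}{87086} \approx -1.1483 \cdot 10^{-5}$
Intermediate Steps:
$h{\left(K \right)} = K^{3}$
$L{\left(I \right)} = \frac{I + I^{3}}{2 I}$ ($L{\left(I \right)} = \frac{I + I^{3}}{I + I} = \frac{I + I^{3}}{2 I}$)
$\frac{1}{-93471 + L{\left(-113 \right)}} = \frac{1}{-93471 + \left(\frac{1}{2} + \frac{\left(-113\right)^{2}}{2}\right)} = \frac{1}{-93471 + \left(\frac{1}{2} + \frac{1}{2} \cdot 12769\right)} = \frac{1}{-93471 + \left(\frac{1}{2} + \frac{12769}{2}\right)} = \frac{1}{-93471 + 6385} = \frac{1}{-87086} = - \frac{1}{87086}$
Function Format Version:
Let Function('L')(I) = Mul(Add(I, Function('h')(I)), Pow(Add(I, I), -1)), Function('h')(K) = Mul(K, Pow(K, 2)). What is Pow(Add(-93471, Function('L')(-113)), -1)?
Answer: Rational(-1, 87086) ≈ -1.1483e-5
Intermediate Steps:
Function('h')(K) = Pow(K, 3)
Function('L')(I) = Mul(Rational(1, 2), Pow(I, -1), Add(I, Pow(I, 3))) (Function('L')(I) = Mul(Add(I, Pow(I, 3)), Pow(Add(I, I), -1)) = Mul(Add(I, Pow(I, 3)), Pow(Mul(2, I), -1)) = Mul(Add(I, Pow(I, 3)), Mul(Rational(1, 2), Pow(I, -1))) = Mul(Rational(1, 2), Pow(I, -1), Add(I, Pow(I, 3))))
Pow(Add(-93471, Function('L')(-113)), -1) = Pow(Add(-93471, Add(Rational(1, 2), Mul(Rational(1, 2), Pow(-113, 2)))), -1) = Pow(Add(-93471, Add(Rational(1, 2), Mul(Rational(1, 2), 12769))), -1) = Pow(Add(-93471, Add(Rational(1, 2), Rational(12769, 2))), -1) = Pow(Add(-93471, 6385), -1) = Pow(-87086, -1) = Rational(-1, 87086)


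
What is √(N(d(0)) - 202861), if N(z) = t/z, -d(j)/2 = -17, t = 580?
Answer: I*√58621899/17 ≈ 450.38*I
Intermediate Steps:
d(j) = 34 (d(j) = -2*(-17) = 34)
N(z) = 580/z
√(N(d(0)) - 202861) = √(580/34 - 202861) = √(580*(1/34) - 202861) = √(290/17 - 202861) = √(-3448347/17) = I*√58621899/17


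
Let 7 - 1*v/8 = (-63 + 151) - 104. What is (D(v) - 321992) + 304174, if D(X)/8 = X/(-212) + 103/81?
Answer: -76478810/4293 ≈ -17815.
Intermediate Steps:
v = 184 (v = 56 - 8*((-63 + 151) - 104) = 56 - 8*(88 - 104) = 56 - 8*(-16) = 56 + 128 = 184)
D(X) = 824/81 - 2*X/53 (D(X) = 8*(X/(-212) + 103/81) = 8*(X*(-1/212) + 103*(1/81)) = 8*(-X/212 + 103/81) = 8*(103/81 - X/212) = 824/81 - 2*X/53)
(D(v) - 321992) + 304174 = ((824/81 - 2/53*184) - 321992) + 304174 = ((824/81 - 368/53) - 321992) + 304174 = (13864/4293 - 321992) + 304174 = -1382297792/4293 + 304174 = -76478810/4293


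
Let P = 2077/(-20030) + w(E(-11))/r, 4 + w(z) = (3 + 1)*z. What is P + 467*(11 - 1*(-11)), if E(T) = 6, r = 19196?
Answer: 987567800407/96123970 ≈ 10274.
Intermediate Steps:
w(z) = -4 + 4*z (w(z) = -4 + (3 + 1)*z = -4 + 4*z)
P = -9867373/96123970 (P = 2077/(-20030) + (-4 + 4*6)/19196 = 2077*(-1/20030) + (-4 + 24)*(1/19196) = -2077/20030 + 20*(1/19196) = -2077/20030 + 5/4799 = -9867373/96123970 ≈ -0.10265)
P + 467*(11 - 1*(-11)) = -9867373/96123970 + 467*(11 - 1*(-11)) = -9867373/96123970 + 467*(11 + 11) = -9867373/96123970 + 467*22 = -9867373/96123970 + 10274 = 987567800407/96123970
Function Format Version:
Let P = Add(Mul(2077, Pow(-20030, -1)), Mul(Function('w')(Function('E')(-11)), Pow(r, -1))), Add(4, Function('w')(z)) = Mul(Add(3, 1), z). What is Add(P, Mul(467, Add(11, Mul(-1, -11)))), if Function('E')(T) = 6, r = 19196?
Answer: Rational(987567800407, 96123970) ≈ 10274.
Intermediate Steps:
Function('w')(z) = Add(-4, Mul(4, z)) (Function('w')(z) = Add(-4, Mul(Add(3, 1), z)) = Add(-4, Mul(4, z)))
P = Rational(-9867373, 96123970) (P = Add(Mul(2077, Pow(-20030, -1)), Mul(Add(-4, Mul(4, 6)), Pow(19196, -1))) = Add(Mul(2077, Rational(-1, 20030)), Mul(Add(-4, 24), Rational(1, 19196))) = Add(Rational(-2077, 20030), Mul(20, Rational(1, 19196))) = Add(Rational(-2077, 20030), Rational(5, 4799)) = Rational(-9867373, 96123970) ≈ -0.10265)
Add(P, Mul(467, Add(11, Mul(-1, -11)))) = Add(Rational(-9867373, 96123970), Mul(467, Add(11, Mul(-1, -11)))) = Add(Rational(-9867373, 96123970), Mul(467, Add(11, 11))) = Add(Rational(-9867373, 96123970), Mul(467, 22)) = Add(Rational(-9867373, 96123970), 10274) = Rational(987567800407, 96123970)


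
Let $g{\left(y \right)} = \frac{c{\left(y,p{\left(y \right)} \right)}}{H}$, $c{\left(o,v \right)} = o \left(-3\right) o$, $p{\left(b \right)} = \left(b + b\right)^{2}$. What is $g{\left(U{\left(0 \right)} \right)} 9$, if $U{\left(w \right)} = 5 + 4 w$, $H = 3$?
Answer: $-225$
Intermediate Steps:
$p{\left(b \right)} = 4 b^{2}$ ($p{\left(b \right)} = \left(2 b\right)^{2} = 4 b^{2}$)
$c{\left(o,v \right)} = - 3 o^{2}$ ($c{\left(o,v \right)} = - 3 o o = - 3 o^{2}$)
$g{\left(y \right)} = - y^{2}$ ($g{\left(y \right)} = \frac{\left(-3\right) y^{2}}{3} = - 3 y^{2} \cdot \frac{1}{3} = - y^{2}$)
$g{\left(U{\left(0 \right)} \right)} 9 = - \left(5 + 4 \cdot 0\right)^{2} \cdot 9 = - \left(5 + 0\right)^{2} \cdot 9 = - 5^{2} \cdot 9 = \left(-1\right) 25 \cdot 9 = \left(-25\right) 9 = -225$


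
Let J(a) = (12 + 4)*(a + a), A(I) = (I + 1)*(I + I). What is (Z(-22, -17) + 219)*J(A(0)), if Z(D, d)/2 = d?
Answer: 0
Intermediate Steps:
A(I) = 2*I*(1 + I) (A(I) = (1 + I)*(2*I) = 2*I*(1 + I))
Z(D, d) = 2*d
J(a) = 32*a (J(a) = 16*(2*a) = 32*a)
(Z(-22, -17) + 219)*J(A(0)) = (2*(-17) + 219)*(32*(2*0*(1 + 0))) = (-34 + 219)*(32*(2*0*1)) = 185*(32*0) = 185*0 = 0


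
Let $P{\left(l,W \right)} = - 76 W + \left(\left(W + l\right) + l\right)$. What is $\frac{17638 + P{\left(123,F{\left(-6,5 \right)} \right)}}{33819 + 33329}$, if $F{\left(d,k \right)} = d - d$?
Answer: $\frac{4471}{16787} \approx 0.26634$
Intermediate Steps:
$F{\left(d,k \right)} = 0$
$P{\left(l,W \right)} = - 75 W + 2 l$ ($P{\left(l,W \right)} = - 76 W + \left(W + 2 l\right) = - 75 W + 2 l$)
$\frac{17638 + P{\left(123,F{\left(-6,5 \right)} \right)}}{33819 + 33329} = \frac{17638 + \left(\left(-75\right) 0 + 2 \cdot 123\right)}{33819 + 33329} = \frac{17638 + \left(0 + 246\right)}{67148} = \left(17638 + 246\right) \frac{1}{67148} = 17884 \cdot \frac{1}{67148} = \frac{4471}{16787}$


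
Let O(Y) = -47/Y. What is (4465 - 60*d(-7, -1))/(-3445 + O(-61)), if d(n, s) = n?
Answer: -297985/210098 ≈ -1.4183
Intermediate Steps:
(4465 - 60*d(-7, -1))/(-3445 + O(-61)) = (4465 - 60*(-7))/(-3445 - 47/(-61)) = (4465 + 420)/(-3445 - 47*(-1/61)) = 4885/(-3445 + 47/61) = 4885/(-210098/61) = 4885*(-61/210098) = -297985/210098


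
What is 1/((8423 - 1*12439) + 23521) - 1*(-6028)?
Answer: 117576141/19505 ≈ 6028.0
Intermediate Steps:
1/((8423 - 1*12439) + 23521) - 1*(-6028) = 1/((8423 - 12439) + 23521) + 6028 = 1/(-4016 + 23521) + 6028 = 1/19505 + 6028 = 117576141/19505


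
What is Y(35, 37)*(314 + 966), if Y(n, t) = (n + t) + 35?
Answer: 136960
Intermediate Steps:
Y(n, t) = 35 + n + t
Y(35, 37)*(314 + 966) = (35 + 35 + 37)*(314 + 966) = 107*1280 = 136960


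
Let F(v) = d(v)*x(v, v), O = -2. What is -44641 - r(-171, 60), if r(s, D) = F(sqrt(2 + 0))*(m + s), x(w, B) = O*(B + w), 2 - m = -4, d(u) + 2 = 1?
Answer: -44641 + 660*sqrt(2) ≈ -43708.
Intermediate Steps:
d(u) = -1 (d(u) = -2 + 1 = -1)
m = 6 (m = 2 - 1*(-4) = 2 + 4 = 6)
x(w, B) = -2*B - 2*w (x(w, B) = -2*(B + w) = -2*B - 2*w)
F(v) = 4*v (F(v) = -(-2*v - 2*v) = -(-4)*v = 4*v)
r(s, D) = 4*sqrt(2)*(6 + s) (r(s, D) = (4*sqrt(2 + 0))*(6 + s) = (4*sqrt(2))*(6 + s) = 4*sqrt(2)*(6 + s))
-44641 - r(-171, 60) = -44641 - 4*sqrt(2)*(6 - 171) = -44641 - 4*sqrt(2)*(-165) = -44641 - (-660)*sqrt(2) = -44641 + 660*sqrt(2)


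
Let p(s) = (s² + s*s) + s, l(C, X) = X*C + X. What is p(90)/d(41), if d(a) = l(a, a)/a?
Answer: 2715/7 ≈ 387.86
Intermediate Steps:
l(C, X) = X + C*X (l(C, X) = C*X + X = X + C*X)
p(s) = s + 2*s² (p(s) = (s² + s²) + s = 2*s² + s = s + 2*s²)
d(a) = 1 + a (d(a) = (a*(1 + a))/a = 1 + a)
p(90)/d(41) = (90*(1 + 2*90))/(1 + 41) = (90*(1 + 180))/42 = (90*181)*(1/42) = 16290*(1/42) = 2715/7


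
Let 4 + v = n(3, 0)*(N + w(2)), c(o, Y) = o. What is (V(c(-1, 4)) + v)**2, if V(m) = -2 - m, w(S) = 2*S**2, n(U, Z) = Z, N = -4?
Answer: 25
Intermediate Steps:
v = -4 (v = -4 + 0*(-4 + 2*2**2) = -4 + 0*(-4 + 2*4) = -4 + 0*(-4 + 8) = -4 + 0*4 = -4 + 0 = -4)
(V(c(-1, 4)) + v)**2 = ((-2 - 1*(-1)) - 4)**2 = ((-2 + 1) - 4)**2 = (-1 - 4)**2 = (-5)**2 = 25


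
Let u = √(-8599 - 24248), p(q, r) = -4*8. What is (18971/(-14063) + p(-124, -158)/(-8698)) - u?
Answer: -82279871/61159987 - I*√32847 ≈ -1.3453 - 181.24*I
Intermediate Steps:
p(q, r) = -32
u = I*√32847 (u = √(-32847) = I*√32847 ≈ 181.24*I)
(18971/(-14063) + p(-124, -158)/(-8698)) - u = (18971/(-14063) - 32/(-8698)) - I*√32847 = (18971*(-1/14063) - 32*(-1/8698)) - I*√32847 = (-18971/14063 + 16/4349) - I*√32847 = -82279871/61159987 - I*√32847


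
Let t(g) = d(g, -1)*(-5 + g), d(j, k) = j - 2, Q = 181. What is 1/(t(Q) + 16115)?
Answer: 1/47619 ≈ 2.1000e-5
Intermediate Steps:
d(j, k) = -2 + j
t(g) = (-5 + g)*(-2 + g) (t(g) = (-2 + g)*(-5 + g) = (-5 + g)*(-2 + g))
1/(t(Q) + 16115) = 1/((-5 + 181)*(-2 + 181) + 16115) = 1/(176*179 + 16115) = 1/(31504 + 16115) = 1/47619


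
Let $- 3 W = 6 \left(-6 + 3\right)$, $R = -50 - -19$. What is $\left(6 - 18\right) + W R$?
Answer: $-198$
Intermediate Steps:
$R = -31$ ($R = -50 + 19 = -31$)
$W = 6$ ($W = - \frac{6 \left(-6 + 3\right)}{3} = - \frac{6 \left(-3\right)}{3} = \left(- \frac{1}{3}\right) \left(-18\right) = 6$)
$\left(6 - 18\right) + W R = \left(6 - 18\right) + 6 \left(-31\right) = \left(6 - 18\right) - 186 = -12 - 186 = -198$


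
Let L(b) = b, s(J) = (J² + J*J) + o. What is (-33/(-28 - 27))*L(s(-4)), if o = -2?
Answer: 18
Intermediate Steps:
s(J) = -2 + 2*J² (s(J) = (J² + J*J) - 2 = (J² + J²) - 2 = 2*J² - 2 = -2 + 2*J²)
(-33/(-28 - 27))*L(s(-4)) = (-33/(-28 - 27))*(-2 + 2*(-4)²) = (-33/(-55))*(-2 + 2*16) = (-1/55*(-33))*(-2 + 32) = (⅗)*30 = 18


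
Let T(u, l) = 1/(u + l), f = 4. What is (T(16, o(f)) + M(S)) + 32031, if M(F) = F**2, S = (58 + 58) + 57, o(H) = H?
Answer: 1239201/20 ≈ 61960.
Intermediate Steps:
T(u, l) = 1/(l + u)
S = 173 (S = 116 + 57 = 173)
(T(16, o(f)) + M(S)) + 32031 = (1/(4 + 16) + 173**2) + 32031 = (1/20 + 29929) + 32031 = 598581/20 + 32031 = 1239201/20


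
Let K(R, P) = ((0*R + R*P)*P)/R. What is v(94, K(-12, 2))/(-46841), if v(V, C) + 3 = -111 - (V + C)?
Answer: 212/46841 ≈ 0.0045260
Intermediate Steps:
K(R, P) = P² (K(R, P) = ((0 + P*R)*P)/R = ((P*R)*P)/R = (R*P²)/R = P²)
v(V, C) = -114 - C - V (v(V, C) = -3 + (-111 - (V + C)) = -3 + (-111 - (C + V)) = -3 + (-111 + (-C - V)) = -3 + (-111 - C - V) = -114 - C - V)
v(94, K(-12, 2))/(-46841) = (-114 - 1*2² - 1*94)/(-46841) = (-114 - 1*4 - 94)*(-1/46841) = (-114 - 4 - 94)*(-1/46841) = -212*(-1/46841) = 212/46841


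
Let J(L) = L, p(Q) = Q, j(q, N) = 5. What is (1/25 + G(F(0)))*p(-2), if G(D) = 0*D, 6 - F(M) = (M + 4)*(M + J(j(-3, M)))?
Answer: -2/25 ≈ -0.080000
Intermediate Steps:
F(M) = 6 - (4 + M)*(5 + M) (F(M) = 6 - (M + 4)*(M + 5) = 6 - (4 + M)*(5 + M))
G(D) = 0
(1/25 + G(F(0)))*p(-2) = (1/25 + 0)*(-2) = (1/25)*(-2) = -2/25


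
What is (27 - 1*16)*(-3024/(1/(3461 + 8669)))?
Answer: -403492320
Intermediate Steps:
(27 - 1*16)*(-3024/(1/(3461 + 8669))) = (27 - 16)*(-3024/(1/12130)) = 11*(-3024/1/12130) = 11*(-3024*12130) = 11*(-36681120) = -403492320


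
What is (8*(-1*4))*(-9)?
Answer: 288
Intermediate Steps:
(8*(-1*4))*(-9) = (8*(-4))*(-9) = -32*(-9) = 288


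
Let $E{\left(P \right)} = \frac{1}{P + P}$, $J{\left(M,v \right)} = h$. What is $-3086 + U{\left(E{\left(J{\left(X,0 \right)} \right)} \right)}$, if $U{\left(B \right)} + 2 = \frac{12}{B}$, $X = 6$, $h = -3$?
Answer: $-3160$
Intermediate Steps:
$J{\left(M,v \right)} = -3$
$E{\left(P \right)} = \frac{1}{2 P}$
$U{\left(B \right)} = -2 + \frac{12}{B}$
$-3086 + U{\left(E{\left(J{\left(X,0 \right)} \right)} \right)} = -3086 + \left(-2 + \frac{12}{\frac{1}{2} \frac{1}{-3}}\right) = -3086 + \left(-2 + \frac{12}{\frac{1}{2} \left(- \frac{1}{3}\right)}\right) = -3086 + \left(-2 + \frac{12}{- \frac{1}{6}}\right) = -3086 + \left(-2 + 12 \left(-6\right)\right) = -3086 - 74 = -3160$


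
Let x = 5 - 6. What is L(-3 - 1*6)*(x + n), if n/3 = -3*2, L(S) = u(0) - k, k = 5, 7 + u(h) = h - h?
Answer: 228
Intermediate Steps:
u(h) = -7 (u(h) = -7 + (h - h) = -7 + 0 = -7)
L(S) = -12 (L(S) = -7 - 1*5 = -7 - 5 = -12)
n = -18 (n = 3*(-3*2) = 3*(-6) = -18)
x = -1
L(-3 - 1*6)*(x + n) = -12*(-1 - 18) = -12*(-19) = 228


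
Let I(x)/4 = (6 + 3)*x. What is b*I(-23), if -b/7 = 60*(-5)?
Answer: -1738800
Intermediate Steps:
I(x) = 36*x (I(x) = 4*((6 + 3)*x) = 4*(9*x) = 36*x)
b = 2100 (b = -420*(-5) = -7*(-300) = 2100)
b*I(-23) = 2100*(36*(-23)) = 2100*(-828) = -1738800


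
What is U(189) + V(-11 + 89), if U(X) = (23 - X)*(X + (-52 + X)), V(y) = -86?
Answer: -54202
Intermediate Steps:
U(X) = (-52 + 2*X)*(23 - X) (U(X) = (23 - X)*(-52 + 2*X) = (-52 + 2*X)*(23 - X))
U(189) + V(-11 + 89) = (-1196 - 2*189² + 98*189) - 86 = (-1196 - 2*35721 + 18522) - 86 = (-1196 - 71442 + 18522) - 86 = -54116 - 86 = -54202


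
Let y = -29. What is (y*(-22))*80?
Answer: 51040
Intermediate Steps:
(y*(-22))*80 = -29*(-22)*80 = 638*80 = 51040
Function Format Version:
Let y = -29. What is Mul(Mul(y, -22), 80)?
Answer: 51040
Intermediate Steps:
Mul(Mul(y, -22), 80) = Mul(Mul(-29, -22), 80) = Mul(638, 80) = 51040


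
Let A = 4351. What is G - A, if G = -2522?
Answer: -6873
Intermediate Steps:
G - A = -2522 - 1*4351 = -2522 - 4351 = -6873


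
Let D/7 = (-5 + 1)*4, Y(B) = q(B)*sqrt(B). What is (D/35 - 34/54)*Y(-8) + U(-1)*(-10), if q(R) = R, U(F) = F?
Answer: 10 + 8272*I*sqrt(2)/135 ≈ 10.0 + 86.655*I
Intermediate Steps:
Y(B) = B**(3/2) (Y(B) = B*sqrt(B) = B**(3/2))
D = -112 (D = 7*((-5 + 1)*4) = 7*(-4*4) = 7*(-16) = -112)
(D/35 - 34/54)*Y(-8) + U(-1)*(-10) = (-112/35 - 34/54)*(-8)**(3/2) - 1*(-10) = (-112*1/35 - 34*1/54)*(-16*I*sqrt(2)) + 10 = (-16/5 - 17/27)*(-16*I*sqrt(2)) + 10 = -(-8272)*I*sqrt(2)/135 + 10 = 8272*I*sqrt(2)/135 + 10 = 10 + 8272*I*sqrt(2)/135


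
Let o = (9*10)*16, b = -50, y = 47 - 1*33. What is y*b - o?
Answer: -2140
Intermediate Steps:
y = 14 (y = 47 - 33 = 14)
o = 1440 (o = 90*16 = 1440)
y*b - o = 14*(-50) - 1*1440 = -700 - 1440 = -2140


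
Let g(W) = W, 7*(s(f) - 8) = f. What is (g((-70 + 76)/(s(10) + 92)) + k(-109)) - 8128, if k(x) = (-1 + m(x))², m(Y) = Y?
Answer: 1410081/355 ≈ 3972.1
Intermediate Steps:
s(f) = 8 + f/7
k(x) = (-1 + x)²
(g((-70 + 76)/(s(10) + 92)) + k(-109)) - 8128 = ((-70 + 76)/((8 + (⅐)*10) + 92) + (-1 - 109)²) - 8128 = (6/((8 + 10/7) + 92) + (-110)²) - 8128 = (6/(66/7 + 92) + 12100) - 8128 = (6/(710/7) + 12100) - 8128 = (6*(7/710) + 12100) - 8128 = (21/355 + 12100) - 8128 = 4295521/355 - 8128 = 1410081/355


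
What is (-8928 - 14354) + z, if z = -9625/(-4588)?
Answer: -106808191/4588 ≈ -23280.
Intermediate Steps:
z = 9625/4588 (z = -9625*(-1/4588) = 9625/4588 ≈ 2.0979)
(-8928 - 14354) + z = (-8928 - 14354) + 9625/4588 = -23282 + 9625/4588 = -106808191/4588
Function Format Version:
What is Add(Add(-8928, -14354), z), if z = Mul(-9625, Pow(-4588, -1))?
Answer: Rational(-106808191, 4588) ≈ -23280.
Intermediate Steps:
z = Rational(9625, 4588) (z = Mul(-9625, Rational(-1, 4588)) = Rational(9625, 4588) ≈ 2.0979)
Add(Add(-8928, -14354), z) = Add(Add(-8928, -14354), Rational(9625, 4588)) = Add(-23282, Rational(9625, 4588)) = Rational(-106808191, 4588)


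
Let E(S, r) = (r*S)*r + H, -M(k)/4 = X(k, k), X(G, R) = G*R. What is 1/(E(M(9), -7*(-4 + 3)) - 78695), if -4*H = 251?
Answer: -4/378535 ≈ -1.0567e-5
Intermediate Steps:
H = -251/4 (H = -¼*251 = -251/4 ≈ -62.750)
M(k) = -4*k² (M(k) = -4*k*k = -4*k²)
E(S, r) = -251/4 + S*r² (E(S, r) = (r*S)*r - 251/4 = (S*r)*r - 251/4 = S*r² - 251/4 = -251/4 + S*r²)
1/(E(M(9), -7*(-4 + 3)) - 78695) = 1/((-251/4 + (-4*9²)*(-7*(-4 + 3))²) - 78695) = 1/((-251/4 + (-4*81)*(-7*(-1))²) - 78695) = 1/((-251/4 - 324*7²) - 78695) = 1/((-251/4 - 324*49) - 78695) = 1/((-251/4 - 15876) - 78695) = 1/(-63755/4 - 78695) = 1/(-378535/4) = -4/378535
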